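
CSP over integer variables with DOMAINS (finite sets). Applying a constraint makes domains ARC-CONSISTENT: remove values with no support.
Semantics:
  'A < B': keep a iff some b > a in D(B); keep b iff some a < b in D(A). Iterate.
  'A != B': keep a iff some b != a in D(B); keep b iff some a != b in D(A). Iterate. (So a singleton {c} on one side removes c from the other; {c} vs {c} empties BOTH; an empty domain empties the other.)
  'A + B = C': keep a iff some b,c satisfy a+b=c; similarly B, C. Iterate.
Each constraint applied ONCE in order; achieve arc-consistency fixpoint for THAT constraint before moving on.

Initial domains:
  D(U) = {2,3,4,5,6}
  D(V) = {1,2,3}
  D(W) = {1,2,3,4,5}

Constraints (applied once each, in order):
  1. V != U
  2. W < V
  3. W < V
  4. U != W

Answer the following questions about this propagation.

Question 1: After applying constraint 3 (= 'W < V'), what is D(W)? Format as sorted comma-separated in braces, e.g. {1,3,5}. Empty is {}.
Constraint 1 (V != U) on D(V)={1,2,3} D(U)={2,3,4,5,6}: no change
Constraint 2 (W < V) on D(W)={1,2,3,4,5} D(V)={1,2,3}: W {1,2,3,4,5}->{1,2}; V {1,2,3}->{2,3}
Constraint 3 (W < V) on D(W)={1,2} D(V)={2,3}: no change
So after constraint 3: D(W) = {1,2}

Answer: {1,2}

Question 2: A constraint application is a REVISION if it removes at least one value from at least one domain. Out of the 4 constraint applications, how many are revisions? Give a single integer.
Answer: 1

Derivation:
Constraint 1 (V != U) on D(V)={1,2,3} D(U)={2,3,4,5,6}: no change => not a revision
Constraint 2 (W < V) on D(W)={1,2,3,4,5} D(V)={1,2,3}: W {1,2,3,4,5}->{1,2}; V {1,2,3}->{2,3} => REVISION
Constraint 3 (W < V) on D(W)={1,2} D(V)={2,3}: no change => not a revision
Constraint 4 (U != W) on D(U)={2,3,4,5,6} D(W)={1,2}: no change => not a revision
Total revisions = 1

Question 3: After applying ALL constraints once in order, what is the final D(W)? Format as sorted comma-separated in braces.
Constraint 1 (V != U) on D(V)={1,2,3} D(U)={2,3,4,5,6}: no change
Constraint 2 (W < V) on D(W)={1,2,3,4,5} D(V)={1,2,3}: W {1,2,3,4,5}->{1,2}; V {1,2,3}->{2,3}
Constraint 3 (W < V) on D(W)={1,2} D(V)={2,3}: no change
Constraint 4 (U != W) on D(U)={2,3,4,5,6} D(W)={1,2}: no change
So after all 4 constraints: D(W) = {1,2}

Answer: {1,2}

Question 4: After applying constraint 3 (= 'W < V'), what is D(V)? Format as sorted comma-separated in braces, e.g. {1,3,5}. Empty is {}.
Constraint 1 (V != U) on D(V)={1,2,3} D(U)={2,3,4,5,6}: no change
Constraint 2 (W < V) on D(W)={1,2,3,4,5} D(V)={1,2,3}: W {1,2,3,4,5}->{1,2}; V {1,2,3}->{2,3}
Constraint 3 (W < V) on D(W)={1,2} D(V)={2,3}: no change
So after constraint 3: D(V) = {2,3}

Answer: {2,3}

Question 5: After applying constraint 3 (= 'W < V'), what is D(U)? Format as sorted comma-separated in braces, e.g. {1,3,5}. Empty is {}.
Answer: {2,3,4,5,6}

Derivation:
Constraint 1 (V != U) on D(V)={1,2,3} D(U)={2,3,4,5,6}: no change
Constraint 2 (W < V) on D(W)={1,2,3,4,5} D(V)={1,2,3}: W {1,2,3,4,5}->{1,2}; V {1,2,3}->{2,3}
Constraint 3 (W < V) on D(W)={1,2} D(V)={2,3}: no change
So after constraint 3: D(U) = {2,3,4,5,6}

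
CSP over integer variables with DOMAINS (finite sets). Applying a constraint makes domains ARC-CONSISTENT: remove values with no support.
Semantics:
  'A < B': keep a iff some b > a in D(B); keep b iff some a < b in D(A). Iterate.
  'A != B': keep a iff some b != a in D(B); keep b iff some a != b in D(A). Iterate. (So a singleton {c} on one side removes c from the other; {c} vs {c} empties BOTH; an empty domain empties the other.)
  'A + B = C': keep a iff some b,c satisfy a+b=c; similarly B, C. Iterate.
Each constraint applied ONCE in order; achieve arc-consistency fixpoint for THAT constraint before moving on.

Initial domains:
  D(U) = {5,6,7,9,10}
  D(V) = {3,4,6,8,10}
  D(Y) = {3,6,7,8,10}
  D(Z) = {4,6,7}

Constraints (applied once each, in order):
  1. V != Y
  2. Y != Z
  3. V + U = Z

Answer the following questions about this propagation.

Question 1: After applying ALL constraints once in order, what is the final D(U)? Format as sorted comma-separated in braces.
Answer: {}

Derivation:
Constraint 1 (V != Y) on D(V)={3,4,6,8,10} D(Y)={3,6,7,8,10}: no change
Constraint 2 (Y != Z) on D(Y)={3,6,7,8,10} D(Z)={4,6,7}: no change
Constraint 3 (V + U = Z) on D(V)={3,4,6,8,10} D(U)={5,6,7,9,10} D(Z)={4,6,7}: V {3,4,6,8,10}->{}; U {5,6,7,9,10}->{}; Z {4,6,7}->{}
So after all 3 constraints: D(U) = {}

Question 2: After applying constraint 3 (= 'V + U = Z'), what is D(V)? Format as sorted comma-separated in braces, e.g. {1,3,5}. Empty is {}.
Constraint 1 (V != Y) on D(V)={3,4,6,8,10} D(Y)={3,6,7,8,10}: no change
Constraint 2 (Y != Z) on D(Y)={3,6,7,8,10} D(Z)={4,6,7}: no change
Constraint 3 (V + U = Z) on D(V)={3,4,6,8,10} D(U)={5,6,7,9,10} D(Z)={4,6,7}: V {3,4,6,8,10}->{}; U {5,6,7,9,10}->{}; Z {4,6,7}->{}
So after constraint 3: D(V) = {}

Answer: {}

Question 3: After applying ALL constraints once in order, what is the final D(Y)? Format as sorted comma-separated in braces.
Constraint 1 (V != Y) on D(V)={3,4,6,8,10} D(Y)={3,6,7,8,10}: no change
Constraint 2 (Y != Z) on D(Y)={3,6,7,8,10} D(Z)={4,6,7}: no change
Constraint 3 (V + U = Z) on D(V)={3,4,6,8,10} D(U)={5,6,7,9,10} D(Z)={4,6,7}: V {3,4,6,8,10}->{}; U {5,6,7,9,10}->{}; Z {4,6,7}->{}
So after all 3 constraints: D(Y) = {3,6,7,8,10}

Answer: {3,6,7,8,10}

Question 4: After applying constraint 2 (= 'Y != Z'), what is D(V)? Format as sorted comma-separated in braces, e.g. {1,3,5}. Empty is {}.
Constraint 1 (V != Y) on D(V)={3,4,6,8,10} D(Y)={3,6,7,8,10}: no change
Constraint 2 (Y != Z) on D(Y)={3,6,7,8,10} D(Z)={4,6,7}: no change
So after constraint 2: D(V) = {3,4,6,8,10}

Answer: {3,4,6,8,10}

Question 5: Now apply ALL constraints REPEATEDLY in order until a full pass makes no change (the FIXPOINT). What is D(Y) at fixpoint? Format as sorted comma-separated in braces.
pass 0 (initial): D(Y)={3,6,7,8,10}
pass 1: U {5,6,7,9,10}->{}; V {3,4,6,8,10}->{}; Z {4,6,7}->{}
pass 2: Y {3,6,7,8,10}->{}
pass 3: no change
Fixpoint after 3 passes: D(Y) = {}

Answer: {}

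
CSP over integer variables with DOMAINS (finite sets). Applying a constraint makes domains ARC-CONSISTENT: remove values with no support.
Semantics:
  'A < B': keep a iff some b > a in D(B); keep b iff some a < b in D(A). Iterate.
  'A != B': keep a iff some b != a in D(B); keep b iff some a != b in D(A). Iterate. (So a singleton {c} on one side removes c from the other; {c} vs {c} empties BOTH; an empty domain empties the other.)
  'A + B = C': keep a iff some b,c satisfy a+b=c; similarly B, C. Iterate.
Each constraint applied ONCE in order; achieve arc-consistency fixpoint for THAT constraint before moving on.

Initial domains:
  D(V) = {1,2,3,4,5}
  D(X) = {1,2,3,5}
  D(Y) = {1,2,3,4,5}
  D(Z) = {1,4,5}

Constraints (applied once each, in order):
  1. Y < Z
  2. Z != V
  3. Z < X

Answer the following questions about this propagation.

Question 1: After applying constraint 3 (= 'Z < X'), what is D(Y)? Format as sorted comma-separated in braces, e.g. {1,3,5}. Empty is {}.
Constraint 1 (Y < Z) on D(Y)={1,2,3,4,5} D(Z)={1,4,5}: Y {1,2,3,4,5}->{1,2,3,4}; Z {1,4,5}->{4,5}
Constraint 2 (Z != V) on D(Z)={4,5} D(V)={1,2,3,4,5}: no change
Constraint 3 (Z < X) on D(Z)={4,5} D(X)={1,2,3,5}: Z {4,5}->{4}; X {1,2,3,5}->{5}
So after constraint 3: D(Y) = {1,2,3,4}

Answer: {1,2,3,4}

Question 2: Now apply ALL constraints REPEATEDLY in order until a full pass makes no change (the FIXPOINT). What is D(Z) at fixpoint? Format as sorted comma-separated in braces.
pass 0 (initial): D(Z)={1,4,5}
pass 1: X {1,2,3,5}->{5}; Y {1,2,3,4,5}->{1,2,3,4}; Z {1,4,5}->{4}
pass 2: V {1,2,3,4,5}->{1,2,3,5}; Y {1,2,3,4}->{1,2,3}
pass 3: no change
Fixpoint after 3 passes: D(Z) = {4}

Answer: {4}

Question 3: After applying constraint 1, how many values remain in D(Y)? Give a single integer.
Answer: 4

Derivation:
Constraint 1 (Y < Z) on D(Y)={1,2,3,4,5} D(Z)={1,4,5}: Y {1,2,3,4,5}->{1,2,3,4}; Z {1,4,5}->{4,5}
So after constraint 1: D(Y)={1,2,3,4}, size = 4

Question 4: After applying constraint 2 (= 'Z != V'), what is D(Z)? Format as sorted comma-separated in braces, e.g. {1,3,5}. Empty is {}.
Constraint 1 (Y < Z) on D(Y)={1,2,3,4,5} D(Z)={1,4,5}: Y {1,2,3,4,5}->{1,2,3,4}; Z {1,4,5}->{4,5}
Constraint 2 (Z != V) on D(Z)={4,5} D(V)={1,2,3,4,5}: no change
So after constraint 2: D(Z) = {4,5}

Answer: {4,5}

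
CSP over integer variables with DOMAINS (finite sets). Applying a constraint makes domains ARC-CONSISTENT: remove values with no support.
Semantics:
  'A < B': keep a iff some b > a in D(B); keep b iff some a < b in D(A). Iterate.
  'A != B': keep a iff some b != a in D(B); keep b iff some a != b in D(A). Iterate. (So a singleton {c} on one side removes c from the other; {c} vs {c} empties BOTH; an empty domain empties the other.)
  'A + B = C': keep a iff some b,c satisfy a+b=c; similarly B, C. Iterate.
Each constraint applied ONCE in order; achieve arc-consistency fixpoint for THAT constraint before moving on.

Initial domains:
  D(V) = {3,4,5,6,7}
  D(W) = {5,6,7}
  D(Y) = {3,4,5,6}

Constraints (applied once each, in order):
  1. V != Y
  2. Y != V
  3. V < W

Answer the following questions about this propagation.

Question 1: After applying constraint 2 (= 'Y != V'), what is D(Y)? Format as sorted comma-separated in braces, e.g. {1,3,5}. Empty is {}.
Answer: {3,4,5,6}

Derivation:
Constraint 1 (V != Y) on D(V)={3,4,5,6,7} D(Y)={3,4,5,6}: no change
Constraint 2 (Y != V) on D(Y)={3,4,5,6} D(V)={3,4,5,6,7}: no change
So after constraint 2: D(Y) = {3,4,5,6}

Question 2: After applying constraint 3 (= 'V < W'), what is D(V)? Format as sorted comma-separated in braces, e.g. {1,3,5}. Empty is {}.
Answer: {3,4,5,6}

Derivation:
Constraint 1 (V != Y) on D(V)={3,4,5,6,7} D(Y)={3,4,5,6}: no change
Constraint 2 (Y != V) on D(Y)={3,4,5,6} D(V)={3,4,5,6,7}: no change
Constraint 3 (V < W) on D(V)={3,4,5,6,7} D(W)={5,6,7}: V {3,4,5,6,7}->{3,4,5,6}
So after constraint 3: D(V) = {3,4,5,6}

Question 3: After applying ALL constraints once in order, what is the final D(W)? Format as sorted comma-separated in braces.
Answer: {5,6,7}

Derivation:
Constraint 1 (V != Y) on D(V)={3,4,5,6,7} D(Y)={3,4,5,6}: no change
Constraint 2 (Y != V) on D(Y)={3,4,5,6} D(V)={3,4,5,6,7}: no change
Constraint 3 (V < W) on D(V)={3,4,5,6,7} D(W)={5,6,7}: V {3,4,5,6,7}->{3,4,5,6}
So after all 3 constraints: D(W) = {5,6,7}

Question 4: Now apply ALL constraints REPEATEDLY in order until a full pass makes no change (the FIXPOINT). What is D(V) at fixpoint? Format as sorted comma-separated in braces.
Answer: {3,4,5,6}

Derivation:
pass 0 (initial): D(V)={3,4,5,6,7}
pass 1: V {3,4,5,6,7}->{3,4,5,6}
pass 2: no change
Fixpoint after 2 passes: D(V) = {3,4,5,6}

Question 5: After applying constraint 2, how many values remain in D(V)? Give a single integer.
Answer: 5

Derivation:
Constraint 1 (V != Y) on D(V)={3,4,5,6,7} D(Y)={3,4,5,6}: no change
Constraint 2 (Y != V) on D(Y)={3,4,5,6} D(V)={3,4,5,6,7}: no change
So after constraint 2: D(V)={3,4,5,6,7}, size = 5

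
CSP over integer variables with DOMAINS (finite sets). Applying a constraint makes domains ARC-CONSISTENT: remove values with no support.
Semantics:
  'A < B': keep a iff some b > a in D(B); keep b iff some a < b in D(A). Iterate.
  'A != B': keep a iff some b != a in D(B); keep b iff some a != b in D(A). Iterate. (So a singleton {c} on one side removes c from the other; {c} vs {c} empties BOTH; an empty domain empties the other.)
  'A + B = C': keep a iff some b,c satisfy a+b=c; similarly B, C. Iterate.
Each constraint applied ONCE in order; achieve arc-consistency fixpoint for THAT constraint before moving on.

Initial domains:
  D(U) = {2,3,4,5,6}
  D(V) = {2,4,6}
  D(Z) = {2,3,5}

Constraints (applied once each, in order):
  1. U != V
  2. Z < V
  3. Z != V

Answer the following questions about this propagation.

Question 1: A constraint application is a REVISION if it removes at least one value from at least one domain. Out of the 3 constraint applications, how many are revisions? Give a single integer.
Answer: 1

Derivation:
Constraint 1 (U != V) on D(U)={2,3,4,5,6} D(V)={2,4,6}: no change => not a revision
Constraint 2 (Z < V) on D(Z)={2,3,5} D(V)={2,4,6}: V {2,4,6}->{4,6} => REVISION
Constraint 3 (Z != V) on D(Z)={2,3,5} D(V)={4,6}: no change => not a revision
Total revisions = 1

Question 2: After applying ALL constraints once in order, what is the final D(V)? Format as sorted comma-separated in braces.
Constraint 1 (U != V) on D(U)={2,3,4,5,6} D(V)={2,4,6}: no change
Constraint 2 (Z < V) on D(Z)={2,3,5} D(V)={2,4,6}: V {2,4,6}->{4,6}
Constraint 3 (Z != V) on D(Z)={2,3,5} D(V)={4,6}: no change
So after all 3 constraints: D(V) = {4,6}

Answer: {4,6}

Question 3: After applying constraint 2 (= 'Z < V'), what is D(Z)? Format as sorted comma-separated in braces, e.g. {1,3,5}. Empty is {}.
Constraint 1 (U != V) on D(U)={2,3,4,5,6} D(V)={2,4,6}: no change
Constraint 2 (Z < V) on D(Z)={2,3,5} D(V)={2,4,6}: V {2,4,6}->{4,6}
So after constraint 2: D(Z) = {2,3,5}

Answer: {2,3,5}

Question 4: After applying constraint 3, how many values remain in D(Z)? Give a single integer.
Constraint 1 (U != V) on D(U)={2,3,4,5,6} D(V)={2,4,6}: no change
Constraint 2 (Z < V) on D(Z)={2,3,5} D(V)={2,4,6}: V {2,4,6}->{4,6}
Constraint 3 (Z != V) on D(Z)={2,3,5} D(V)={4,6}: no change
So after constraint 3: D(Z)={2,3,5}, size = 3

Answer: 3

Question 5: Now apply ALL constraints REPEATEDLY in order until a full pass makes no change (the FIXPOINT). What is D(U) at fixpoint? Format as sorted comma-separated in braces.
Answer: {2,3,4,5,6}

Derivation:
pass 0 (initial): D(U)={2,3,4,5,6}
pass 1: V {2,4,6}->{4,6}
pass 2: no change
Fixpoint after 2 passes: D(U) = {2,3,4,5,6}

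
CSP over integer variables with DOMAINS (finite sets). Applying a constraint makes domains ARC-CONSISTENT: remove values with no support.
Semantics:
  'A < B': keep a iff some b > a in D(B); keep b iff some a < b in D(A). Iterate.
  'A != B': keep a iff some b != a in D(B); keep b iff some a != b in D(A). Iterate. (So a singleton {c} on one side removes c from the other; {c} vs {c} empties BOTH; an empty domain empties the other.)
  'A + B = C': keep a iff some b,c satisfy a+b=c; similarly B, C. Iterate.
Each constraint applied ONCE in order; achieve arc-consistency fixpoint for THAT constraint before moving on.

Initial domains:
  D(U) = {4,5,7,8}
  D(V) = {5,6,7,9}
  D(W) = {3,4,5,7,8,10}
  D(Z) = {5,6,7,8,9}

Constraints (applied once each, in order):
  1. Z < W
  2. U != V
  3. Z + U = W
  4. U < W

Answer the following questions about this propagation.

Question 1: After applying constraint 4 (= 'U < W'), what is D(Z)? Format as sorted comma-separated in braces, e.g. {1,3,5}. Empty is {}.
Constraint 1 (Z < W) on D(Z)={5,6,7,8,9} D(W)={3,4,5,7,8,10}: W {3,4,5,7,8,10}->{7,8,10}
Constraint 2 (U != V) on D(U)={4,5,7,8} D(V)={5,6,7,9}: no change
Constraint 3 (Z + U = W) on D(Z)={5,6,7,8,9} D(U)={4,5,7,8} D(W)={7,8,10}: Z {5,6,7,8,9}->{5,6}; U {4,5,7,8}->{4,5}; W {7,8,10}->{10}
Constraint 4 (U < W) on D(U)={4,5} D(W)={10}: no change
So after constraint 4: D(Z) = {5,6}

Answer: {5,6}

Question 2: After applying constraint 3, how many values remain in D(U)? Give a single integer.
Constraint 1 (Z < W) on D(Z)={5,6,7,8,9} D(W)={3,4,5,7,8,10}: W {3,4,5,7,8,10}->{7,8,10}
Constraint 2 (U != V) on D(U)={4,5,7,8} D(V)={5,6,7,9}: no change
Constraint 3 (Z + U = W) on D(Z)={5,6,7,8,9} D(U)={4,5,7,8} D(W)={7,8,10}: Z {5,6,7,8,9}->{5,6}; U {4,5,7,8}->{4,5}; W {7,8,10}->{10}
So after constraint 3: D(U)={4,5}, size = 2

Answer: 2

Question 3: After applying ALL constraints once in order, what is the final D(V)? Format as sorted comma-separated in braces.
Answer: {5,6,7,9}

Derivation:
Constraint 1 (Z < W) on D(Z)={5,6,7,8,9} D(W)={3,4,5,7,8,10}: W {3,4,5,7,8,10}->{7,8,10}
Constraint 2 (U != V) on D(U)={4,5,7,8} D(V)={5,6,7,9}: no change
Constraint 3 (Z + U = W) on D(Z)={5,6,7,8,9} D(U)={4,5,7,8} D(W)={7,8,10}: Z {5,6,7,8,9}->{5,6}; U {4,5,7,8}->{4,5}; W {7,8,10}->{10}
Constraint 4 (U < W) on D(U)={4,5} D(W)={10}: no change
So after all 4 constraints: D(V) = {5,6,7,9}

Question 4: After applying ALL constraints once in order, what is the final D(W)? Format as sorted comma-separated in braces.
Answer: {10}

Derivation:
Constraint 1 (Z < W) on D(Z)={5,6,7,8,9} D(W)={3,4,5,7,8,10}: W {3,4,5,7,8,10}->{7,8,10}
Constraint 2 (U != V) on D(U)={4,5,7,8} D(V)={5,6,7,9}: no change
Constraint 3 (Z + U = W) on D(Z)={5,6,7,8,9} D(U)={4,5,7,8} D(W)={7,8,10}: Z {5,6,7,8,9}->{5,6}; U {4,5,7,8}->{4,5}; W {7,8,10}->{10}
Constraint 4 (U < W) on D(U)={4,5} D(W)={10}: no change
So after all 4 constraints: D(W) = {10}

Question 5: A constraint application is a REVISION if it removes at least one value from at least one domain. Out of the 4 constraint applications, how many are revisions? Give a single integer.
Constraint 1 (Z < W) on D(Z)={5,6,7,8,9} D(W)={3,4,5,7,8,10}: W {3,4,5,7,8,10}->{7,8,10} => REVISION
Constraint 2 (U != V) on D(U)={4,5,7,8} D(V)={5,6,7,9}: no change => not a revision
Constraint 3 (Z + U = W) on D(Z)={5,6,7,8,9} D(U)={4,5,7,8} D(W)={7,8,10}: Z {5,6,7,8,9}->{5,6}; U {4,5,7,8}->{4,5}; W {7,8,10}->{10} => REVISION
Constraint 4 (U < W) on D(U)={4,5} D(W)={10}: no change => not a revision
Total revisions = 2

Answer: 2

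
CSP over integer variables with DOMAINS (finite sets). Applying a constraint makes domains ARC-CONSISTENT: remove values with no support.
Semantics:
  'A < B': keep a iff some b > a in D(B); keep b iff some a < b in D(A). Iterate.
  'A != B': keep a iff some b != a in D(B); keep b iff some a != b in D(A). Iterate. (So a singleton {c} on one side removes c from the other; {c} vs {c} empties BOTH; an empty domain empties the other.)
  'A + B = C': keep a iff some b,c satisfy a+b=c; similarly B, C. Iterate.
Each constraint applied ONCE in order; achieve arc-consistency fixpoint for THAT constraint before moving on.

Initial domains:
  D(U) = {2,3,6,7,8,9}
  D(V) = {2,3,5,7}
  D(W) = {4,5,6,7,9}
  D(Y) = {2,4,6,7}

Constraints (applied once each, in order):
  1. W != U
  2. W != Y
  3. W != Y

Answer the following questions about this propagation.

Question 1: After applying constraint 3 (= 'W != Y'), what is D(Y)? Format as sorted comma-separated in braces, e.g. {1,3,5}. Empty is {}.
Constraint 1 (W != U) on D(W)={4,5,6,7,9} D(U)={2,3,6,7,8,9}: no change
Constraint 2 (W != Y) on D(W)={4,5,6,7,9} D(Y)={2,4,6,7}: no change
Constraint 3 (W != Y) on D(W)={4,5,6,7,9} D(Y)={2,4,6,7}: no change
So after constraint 3: D(Y) = {2,4,6,7}

Answer: {2,4,6,7}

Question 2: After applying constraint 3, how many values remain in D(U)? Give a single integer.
Constraint 1 (W != U) on D(W)={4,5,6,7,9} D(U)={2,3,6,7,8,9}: no change
Constraint 2 (W != Y) on D(W)={4,5,6,7,9} D(Y)={2,4,6,7}: no change
Constraint 3 (W != Y) on D(W)={4,5,6,7,9} D(Y)={2,4,6,7}: no change
So after constraint 3: D(U)={2,3,6,7,8,9}, size = 6

Answer: 6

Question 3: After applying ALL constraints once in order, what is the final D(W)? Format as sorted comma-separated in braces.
Answer: {4,5,6,7,9}

Derivation:
Constraint 1 (W != U) on D(W)={4,5,6,7,9} D(U)={2,3,6,7,8,9}: no change
Constraint 2 (W != Y) on D(W)={4,5,6,7,9} D(Y)={2,4,6,7}: no change
Constraint 3 (W != Y) on D(W)={4,5,6,7,9} D(Y)={2,4,6,7}: no change
So after all 3 constraints: D(W) = {4,5,6,7,9}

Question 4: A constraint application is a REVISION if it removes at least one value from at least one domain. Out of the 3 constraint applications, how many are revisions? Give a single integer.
Constraint 1 (W != U) on D(W)={4,5,6,7,9} D(U)={2,3,6,7,8,9}: no change => not a revision
Constraint 2 (W != Y) on D(W)={4,5,6,7,9} D(Y)={2,4,6,7}: no change => not a revision
Constraint 3 (W != Y) on D(W)={4,5,6,7,9} D(Y)={2,4,6,7}: no change => not a revision
Total revisions = 0

Answer: 0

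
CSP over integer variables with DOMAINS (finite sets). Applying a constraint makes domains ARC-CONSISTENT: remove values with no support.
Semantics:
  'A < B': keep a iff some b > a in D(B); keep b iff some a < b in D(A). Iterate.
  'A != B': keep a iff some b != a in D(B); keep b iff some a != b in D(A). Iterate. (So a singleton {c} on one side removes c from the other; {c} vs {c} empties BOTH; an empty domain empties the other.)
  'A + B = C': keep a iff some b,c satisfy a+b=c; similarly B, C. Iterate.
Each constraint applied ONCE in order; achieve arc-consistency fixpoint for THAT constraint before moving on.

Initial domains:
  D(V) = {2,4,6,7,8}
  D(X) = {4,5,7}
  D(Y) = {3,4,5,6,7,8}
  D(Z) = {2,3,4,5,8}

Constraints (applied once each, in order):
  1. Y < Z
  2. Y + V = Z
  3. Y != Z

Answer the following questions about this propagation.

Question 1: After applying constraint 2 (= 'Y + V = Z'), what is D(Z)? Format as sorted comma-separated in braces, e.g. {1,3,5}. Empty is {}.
Answer: {5,8}

Derivation:
Constraint 1 (Y < Z) on D(Y)={3,4,5,6,7,8} D(Z)={2,3,4,5,8}: Y {3,4,5,6,7,8}->{3,4,5,6,7}; Z {2,3,4,5,8}->{4,5,8}
Constraint 2 (Y + V = Z) on D(Y)={3,4,5,6,7} D(V)={2,4,6,7,8} D(Z)={4,5,8}: Y {3,4,5,6,7}->{3,4,6}; V {2,4,6,7,8}->{2,4}; Z {4,5,8}->{5,8}
So after constraint 2: D(Z) = {5,8}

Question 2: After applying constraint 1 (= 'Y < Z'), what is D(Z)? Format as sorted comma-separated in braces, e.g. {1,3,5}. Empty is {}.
Answer: {4,5,8}

Derivation:
Constraint 1 (Y < Z) on D(Y)={3,4,5,6,7,8} D(Z)={2,3,4,5,8}: Y {3,4,5,6,7,8}->{3,4,5,6,7}; Z {2,3,4,5,8}->{4,5,8}
So after constraint 1: D(Z) = {4,5,8}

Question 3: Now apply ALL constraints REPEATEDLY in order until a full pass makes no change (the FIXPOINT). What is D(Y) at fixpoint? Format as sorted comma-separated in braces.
Answer: {3,4,6}

Derivation:
pass 0 (initial): D(Y)={3,4,5,6,7,8}
pass 1: V {2,4,6,7,8}->{2,4}; Y {3,4,5,6,7,8}->{3,4,6}; Z {2,3,4,5,8}->{5,8}
pass 2: no change
Fixpoint after 2 passes: D(Y) = {3,4,6}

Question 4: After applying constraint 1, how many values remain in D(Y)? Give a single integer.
Answer: 5

Derivation:
Constraint 1 (Y < Z) on D(Y)={3,4,5,6,7,8} D(Z)={2,3,4,5,8}: Y {3,4,5,6,7,8}->{3,4,5,6,7}; Z {2,3,4,5,8}->{4,5,8}
So after constraint 1: D(Y)={3,4,5,6,7}, size = 5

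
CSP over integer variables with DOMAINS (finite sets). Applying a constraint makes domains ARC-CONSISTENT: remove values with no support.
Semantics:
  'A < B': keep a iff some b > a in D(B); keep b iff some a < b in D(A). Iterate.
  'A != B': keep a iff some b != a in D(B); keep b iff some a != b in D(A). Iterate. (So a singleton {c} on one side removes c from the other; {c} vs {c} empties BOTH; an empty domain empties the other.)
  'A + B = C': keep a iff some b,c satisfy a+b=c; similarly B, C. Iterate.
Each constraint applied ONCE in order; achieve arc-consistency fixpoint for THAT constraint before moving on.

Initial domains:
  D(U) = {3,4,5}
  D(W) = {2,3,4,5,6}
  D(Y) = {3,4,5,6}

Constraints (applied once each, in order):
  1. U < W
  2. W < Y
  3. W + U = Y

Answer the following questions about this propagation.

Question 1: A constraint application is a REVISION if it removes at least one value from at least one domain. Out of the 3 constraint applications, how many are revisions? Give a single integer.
Answer: 3

Derivation:
Constraint 1 (U < W) on D(U)={3,4,5} D(W)={2,3,4,5,6}: W {2,3,4,5,6}->{4,5,6} => REVISION
Constraint 2 (W < Y) on D(W)={4,5,6} D(Y)={3,4,5,6}: W {4,5,6}->{4,5}; Y {3,4,5,6}->{5,6} => REVISION
Constraint 3 (W + U = Y) on D(W)={4,5} D(U)={3,4,5} D(Y)={5,6}: W {4,5}->{}; U {3,4,5}->{}; Y {5,6}->{} => REVISION
Total revisions = 3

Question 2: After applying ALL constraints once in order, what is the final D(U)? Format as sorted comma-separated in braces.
Answer: {}

Derivation:
Constraint 1 (U < W) on D(U)={3,4,5} D(W)={2,3,4,5,6}: W {2,3,4,5,6}->{4,5,6}
Constraint 2 (W < Y) on D(W)={4,5,6} D(Y)={3,4,5,6}: W {4,5,6}->{4,5}; Y {3,4,5,6}->{5,6}
Constraint 3 (W + U = Y) on D(W)={4,5} D(U)={3,4,5} D(Y)={5,6}: W {4,5}->{}; U {3,4,5}->{}; Y {5,6}->{}
So after all 3 constraints: D(U) = {}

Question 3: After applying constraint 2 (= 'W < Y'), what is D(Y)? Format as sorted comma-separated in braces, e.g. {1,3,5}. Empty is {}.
Answer: {5,6}

Derivation:
Constraint 1 (U < W) on D(U)={3,4,5} D(W)={2,3,4,5,6}: W {2,3,4,5,6}->{4,5,6}
Constraint 2 (W < Y) on D(W)={4,5,6} D(Y)={3,4,5,6}: W {4,5,6}->{4,5}; Y {3,4,5,6}->{5,6}
So after constraint 2: D(Y) = {5,6}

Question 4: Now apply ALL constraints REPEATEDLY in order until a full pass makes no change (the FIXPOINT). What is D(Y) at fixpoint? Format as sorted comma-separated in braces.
pass 0 (initial): D(Y)={3,4,5,6}
pass 1: U {3,4,5}->{}; W {2,3,4,5,6}->{}; Y {3,4,5,6}->{}
pass 2: no change
Fixpoint after 2 passes: D(Y) = {}

Answer: {}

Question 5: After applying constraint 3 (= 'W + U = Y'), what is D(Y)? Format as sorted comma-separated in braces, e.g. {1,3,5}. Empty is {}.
Answer: {}

Derivation:
Constraint 1 (U < W) on D(U)={3,4,5} D(W)={2,3,4,5,6}: W {2,3,4,5,6}->{4,5,6}
Constraint 2 (W < Y) on D(W)={4,5,6} D(Y)={3,4,5,6}: W {4,5,6}->{4,5}; Y {3,4,5,6}->{5,6}
Constraint 3 (W + U = Y) on D(W)={4,5} D(U)={3,4,5} D(Y)={5,6}: W {4,5}->{}; U {3,4,5}->{}; Y {5,6}->{}
So after constraint 3: D(Y) = {}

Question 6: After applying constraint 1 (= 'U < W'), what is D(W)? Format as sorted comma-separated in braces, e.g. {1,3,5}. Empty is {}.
Answer: {4,5,6}

Derivation:
Constraint 1 (U < W) on D(U)={3,4,5} D(W)={2,3,4,5,6}: W {2,3,4,5,6}->{4,5,6}
So after constraint 1: D(W) = {4,5,6}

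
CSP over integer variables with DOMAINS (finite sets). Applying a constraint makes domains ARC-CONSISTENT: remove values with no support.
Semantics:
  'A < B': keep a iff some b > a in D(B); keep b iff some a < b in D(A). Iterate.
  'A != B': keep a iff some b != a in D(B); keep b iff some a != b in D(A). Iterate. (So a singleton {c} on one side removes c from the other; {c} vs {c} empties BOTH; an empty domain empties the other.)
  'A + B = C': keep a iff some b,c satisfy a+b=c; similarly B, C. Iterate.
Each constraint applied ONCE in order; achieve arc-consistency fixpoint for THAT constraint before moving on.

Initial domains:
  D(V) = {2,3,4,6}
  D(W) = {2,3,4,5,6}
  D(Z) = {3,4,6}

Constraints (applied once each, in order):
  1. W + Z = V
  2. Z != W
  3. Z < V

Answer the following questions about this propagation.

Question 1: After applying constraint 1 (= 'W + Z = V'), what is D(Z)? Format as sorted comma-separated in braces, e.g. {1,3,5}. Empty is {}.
Constraint 1 (W + Z = V) on D(W)={2,3,4,5,6} D(Z)={3,4,6} D(V)={2,3,4,6}: W {2,3,4,5,6}->{2,3}; Z {3,4,6}->{3,4}; V {2,3,4,6}->{6}
So after constraint 1: D(Z) = {3,4}

Answer: {3,4}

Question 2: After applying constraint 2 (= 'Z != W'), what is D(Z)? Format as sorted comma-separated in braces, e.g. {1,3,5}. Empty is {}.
Constraint 1 (W + Z = V) on D(W)={2,3,4,5,6} D(Z)={3,4,6} D(V)={2,3,4,6}: W {2,3,4,5,6}->{2,3}; Z {3,4,6}->{3,4}; V {2,3,4,6}->{6}
Constraint 2 (Z != W) on D(Z)={3,4} D(W)={2,3}: no change
So after constraint 2: D(Z) = {3,4}

Answer: {3,4}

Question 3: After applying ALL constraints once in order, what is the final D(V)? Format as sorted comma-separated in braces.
Answer: {6}

Derivation:
Constraint 1 (W + Z = V) on D(W)={2,3,4,5,6} D(Z)={3,4,6} D(V)={2,3,4,6}: W {2,3,4,5,6}->{2,3}; Z {3,4,6}->{3,4}; V {2,3,4,6}->{6}
Constraint 2 (Z != W) on D(Z)={3,4} D(W)={2,3}: no change
Constraint 3 (Z < V) on D(Z)={3,4} D(V)={6}: no change
So after all 3 constraints: D(V) = {6}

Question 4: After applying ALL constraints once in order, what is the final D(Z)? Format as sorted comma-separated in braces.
Constraint 1 (W + Z = V) on D(W)={2,3,4,5,6} D(Z)={3,4,6} D(V)={2,3,4,6}: W {2,3,4,5,6}->{2,3}; Z {3,4,6}->{3,4}; V {2,3,4,6}->{6}
Constraint 2 (Z != W) on D(Z)={3,4} D(W)={2,3}: no change
Constraint 3 (Z < V) on D(Z)={3,4} D(V)={6}: no change
So after all 3 constraints: D(Z) = {3,4}

Answer: {3,4}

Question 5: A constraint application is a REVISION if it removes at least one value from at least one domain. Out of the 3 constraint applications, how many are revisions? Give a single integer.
Constraint 1 (W + Z = V) on D(W)={2,3,4,5,6} D(Z)={3,4,6} D(V)={2,3,4,6}: W {2,3,4,5,6}->{2,3}; Z {3,4,6}->{3,4}; V {2,3,4,6}->{6} => REVISION
Constraint 2 (Z != W) on D(Z)={3,4} D(W)={2,3}: no change => not a revision
Constraint 3 (Z < V) on D(Z)={3,4} D(V)={6}: no change => not a revision
Total revisions = 1

Answer: 1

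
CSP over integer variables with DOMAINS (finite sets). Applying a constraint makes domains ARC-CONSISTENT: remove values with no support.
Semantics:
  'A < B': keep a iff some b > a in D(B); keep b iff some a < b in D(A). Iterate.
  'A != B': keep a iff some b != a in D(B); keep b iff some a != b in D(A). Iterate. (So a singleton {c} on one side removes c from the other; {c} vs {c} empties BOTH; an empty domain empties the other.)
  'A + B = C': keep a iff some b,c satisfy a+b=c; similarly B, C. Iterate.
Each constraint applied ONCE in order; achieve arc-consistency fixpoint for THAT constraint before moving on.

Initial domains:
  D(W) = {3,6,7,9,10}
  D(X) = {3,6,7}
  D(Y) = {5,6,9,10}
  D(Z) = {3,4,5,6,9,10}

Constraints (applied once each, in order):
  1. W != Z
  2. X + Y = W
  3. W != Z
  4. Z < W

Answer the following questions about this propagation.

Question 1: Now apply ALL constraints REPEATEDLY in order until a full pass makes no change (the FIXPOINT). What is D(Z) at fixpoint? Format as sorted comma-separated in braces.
Answer: {3,4,5,6}

Derivation:
pass 0 (initial): D(Z)={3,4,5,6,9,10}
pass 1: W {3,6,7,9,10}->{9}; X {3,6,7}->{3}; Y {5,6,9,10}->{6}; Z {3,4,5,6,9,10}->{3,4,5,6}
pass 2: no change
Fixpoint after 2 passes: D(Z) = {3,4,5,6}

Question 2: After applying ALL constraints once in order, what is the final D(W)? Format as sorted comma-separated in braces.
Constraint 1 (W != Z) on D(W)={3,6,7,9,10} D(Z)={3,4,5,6,9,10}: no change
Constraint 2 (X + Y = W) on D(X)={3,6,7} D(Y)={5,6,9,10} D(W)={3,6,7,9,10}: X {3,6,7}->{3}; Y {5,6,9,10}->{6}; W {3,6,7,9,10}->{9}
Constraint 3 (W != Z) on D(W)={9} D(Z)={3,4,5,6,9,10}: Z {3,4,5,6,9,10}->{3,4,5,6,10}
Constraint 4 (Z < W) on D(Z)={3,4,5,6,10} D(W)={9}: Z {3,4,5,6,10}->{3,4,5,6}
So after all 4 constraints: D(W) = {9}

Answer: {9}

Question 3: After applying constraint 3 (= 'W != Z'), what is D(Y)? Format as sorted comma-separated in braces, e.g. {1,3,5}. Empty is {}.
Constraint 1 (W != Z) on D(W)={3,6,7,9,10} D(Z)={3,4,5,6,9,10}: no change
Constraint 2 (X + Y = W) on D(X)={3,6,7} D(Y)={5,6,9,10} D(W)={3,6,7,9,10}: X {3,6,7}->{3}; Y {5,6,9,10}->{6}; W {3,6,7,9,10}->{9}
Constraint 3 (W != Z) on D(W)={9} D(Z)={3,4,5,6,9,10}: Z {3,4,5,6,9,10}->{3,4,5,6,10}
So after constraint 3: D(Y) = {6}

Answer: {6}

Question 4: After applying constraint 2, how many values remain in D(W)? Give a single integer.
Constraint 1 (W != Z) on D(W)={3,6,7,9,10} D(Z)={3,4,5,6,9,10}: no change
Constraint 2 (X + Y = W) on D(X)={3,6,7} D(Y)={5,6,9,10} D(W)={3,6,7,9,10}: X {3,6,7}->{3}; Y {5,6,9,10}->{6}; W {3,6,7,9,10}->{9}
So after constraint 2: D(W)={9}, size = 1

Answer: 1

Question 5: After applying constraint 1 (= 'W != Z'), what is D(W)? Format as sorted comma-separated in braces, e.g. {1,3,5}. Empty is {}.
Answer: {3,6,7,9,10}

Derivation:
Constraint 1 (W != Z) on D(W)={3,6,7,9,10} D(Z)={3,4,5,6,9,10}: no change
So after constraint 1: D(W) = {3,6,7,9,10}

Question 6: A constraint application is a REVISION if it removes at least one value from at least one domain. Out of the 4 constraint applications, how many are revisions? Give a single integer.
Answer: 3

Derivation:
Constraint 1 (W != Z) on D(W)={3,6,7,9,10} D(Z)={3,4,5,6,9,10}: no change => not a revision
Constraint 2 (X + Y = W) on D(X)={3,6,7} D(Y)={5,6,9,10} D(W)={3,6,7,9,10}: X {3,6,7}->{3}; Y {5,6,9,10}->{6}; W {3,6,7,9,10}->{9} => REVISION
Constraint 3 (W != Z) on D(W)={9} D(Z)={3,4,5,6,9,10}: Z {3,4,5,6,9,10}->{3,4,5,6,10} => REVISION
Constraint 4 (Z < W) on D(Z)={3,4,5,6,10} D(W)={9}: Z {3,4,5,6,10}->{3,4,5,6} => REVISION
Total revisions = 3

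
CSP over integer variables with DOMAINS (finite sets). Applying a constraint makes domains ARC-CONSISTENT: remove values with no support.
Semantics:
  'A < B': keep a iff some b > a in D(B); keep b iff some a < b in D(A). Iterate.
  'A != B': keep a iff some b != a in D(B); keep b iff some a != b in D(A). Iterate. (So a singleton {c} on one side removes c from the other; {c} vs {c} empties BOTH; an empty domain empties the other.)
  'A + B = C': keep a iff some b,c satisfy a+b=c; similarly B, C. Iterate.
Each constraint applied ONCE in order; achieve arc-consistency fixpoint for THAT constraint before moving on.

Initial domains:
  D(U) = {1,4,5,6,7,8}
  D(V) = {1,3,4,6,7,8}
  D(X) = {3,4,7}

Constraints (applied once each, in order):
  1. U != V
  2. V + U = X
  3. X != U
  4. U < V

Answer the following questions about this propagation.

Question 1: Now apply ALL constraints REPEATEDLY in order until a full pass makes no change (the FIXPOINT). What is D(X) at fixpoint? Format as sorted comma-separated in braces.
Answer: {4,7}

Derivation:
pass 0 (initial): D(X)={3,4,7}
pass 1: U {1,4,5,6,7,8}->{1,4}; V {1,3,4,6,7,8}->{3,6}; X {3,4,7}->{4,7}
pass 2: no change
Fixpoint after 2 passes: D(X) = {4,7}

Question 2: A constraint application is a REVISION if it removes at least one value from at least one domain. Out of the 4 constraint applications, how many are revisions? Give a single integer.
Constraint 1 (U != V) on D(U)={1,4,5,6,7,8} D(V)={1,3,4,6,7,8}: no change => not a revision
Constraint 2 (V + U = X) on D(V)={1,3,4,6,7,8} D(U)={1,4,5,6,7,8} D(X)={3,4,7}: V {1,3,4,6,7,8}->{1,3,6}; U {1,4,5,6,7,8}->{1,4,6}; X {3,4,7}->{4,7} => REVISION
Constraint 3 (X != U) on D(X)={4,7} D(U)={1,4,6}: no change => not a revision
Constraint 4 (U < V) on D(U)={1,4,6} D(V)={1,3,6}: U {1,4,6}->{1,4}; V {1,3,6}->{3,6} => REVISION
Total revisions = 2

Answer: 2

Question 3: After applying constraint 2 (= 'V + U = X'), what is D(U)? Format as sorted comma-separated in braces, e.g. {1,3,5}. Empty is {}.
Answer: {1,4,6}

Derivation:
Constraint 1 (U != V) on D(U)={1,4,5,6,7,8} D(V)={1,3,4,6,7,8}: no change
Constraint 2 (V + U = X) on D(V)={1,3,4,6,7,8} D(U)={1,4,5,6,7,8} D(X)={3,4,7}: V {1,3,4,6,7,8}->{1,3,6}; U {1,4,5,6,7,8}->{1,4,6}; X {3,4,7}->{4,7}
So after constraint 2: D(U) = {1,4,6}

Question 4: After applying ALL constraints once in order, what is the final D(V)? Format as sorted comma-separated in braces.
Answer: {3,6}

Derivation:
Constraint 1 (U != V) on D(U)={1,4,5,6,7,8} D(V)={1,3,4,6,7,8}: no change
Constraint 2 (V + U = X) on D(V)={1,3,4,6,7,8} D(U)={1,4,5,6,7,8} D(X)={3,4,7}: V {1,3,4,6,7,8}->{1,3,6}; U {1,4,5,6,7,8}->{1,4,6}; X {3,4,7}->{4,7}
Constraint 3 (X != U) on D(X)={4,7} D(U)={1,4,6}: no change
Constraint 4 (U < V) on D(U)={1,4,6} D(V)={1,3,6}: U {1,4,6}->{1,4}; V {1,3,6}->{3,6}
So after all 4 constraints: D(V) = {3,6}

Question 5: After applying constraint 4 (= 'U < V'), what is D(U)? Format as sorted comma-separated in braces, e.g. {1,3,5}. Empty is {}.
Constraint 1 (U != V) on D(U)={1,4,5,6,7,8} D(V)={1,3,4,6,7,8}: no change
Constraint 2 (V + U = X) on D(V)={1,3,4,6,7,8} D(U)={1,4,5,6,7,8} D(X)={3,4,7}: V {1,3,4,6,7,8}->{1,3,6}; U {1,4,5,6,7,8}->{1,4,6}; X {3,4,7}->{4,7}
Constraint 3 (X != U) on D(X)={4,7} D(U)={1,4,6}: no change
Constraint 4 (U < V) on D(U)={1,4,6} D(V)={1,3,6}: U {1,4,6}->{1,4}; V {1,3,6}->{3,6}
So after constraint 4: D(U) = {1,4}

Answer: {1,4}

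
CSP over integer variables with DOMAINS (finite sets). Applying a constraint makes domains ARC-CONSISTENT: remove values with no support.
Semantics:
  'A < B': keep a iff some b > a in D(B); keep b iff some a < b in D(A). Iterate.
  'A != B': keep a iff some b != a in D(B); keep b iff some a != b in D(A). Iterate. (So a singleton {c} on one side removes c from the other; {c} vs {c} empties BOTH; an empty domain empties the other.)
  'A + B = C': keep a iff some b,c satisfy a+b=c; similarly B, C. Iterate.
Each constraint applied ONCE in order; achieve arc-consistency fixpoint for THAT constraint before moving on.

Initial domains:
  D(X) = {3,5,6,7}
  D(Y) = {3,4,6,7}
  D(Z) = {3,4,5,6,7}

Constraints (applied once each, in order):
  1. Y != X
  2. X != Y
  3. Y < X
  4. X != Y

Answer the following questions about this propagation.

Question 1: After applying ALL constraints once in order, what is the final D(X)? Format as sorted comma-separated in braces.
Answer: {5,6,7}

Derivation:
Constraint 1 (Y != X) on D(Y)={3,4,6,7} D(X)={3,5,6,7}: no change
Constraint 2 (X != Y) on D(X)={3,5,6,7} D(Y)={3,4,6,7}: no change
Constraint 3 (Y < X) on D(Y)={3,4,6,7} D(X)={3,5,6,7}: Y {3,4,6,7}->{3,4,6}; X {3,5,6,7}->{5,6,7}
Constraint 4 (X != Y) on D(X)={5,6,7} D(Y)={3,4,6}: no change
So after all 4 constraints: D(X) = {5,6,7}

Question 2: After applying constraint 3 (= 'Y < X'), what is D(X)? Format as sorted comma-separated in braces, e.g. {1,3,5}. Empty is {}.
Answer: {5,6,7}

Derivation:
Constraint 1 (Y != X) on D(Y)={3,4,6,7} D(X)={3,5,6,7}: no change
Constraint 2 (X != Y) on D(X)={3,5,6,7} D(Y)={3,4,6,7}: no change
Constraint 3 (Y < X) on D(Y)={3,4,6,7} D(X)={3,5,6,7}: Y {3,4,6,7}->{3,4,6}; X {3,5,6,7}->{5,6,7}
So after constraint 3: D(X) = {5,6,7}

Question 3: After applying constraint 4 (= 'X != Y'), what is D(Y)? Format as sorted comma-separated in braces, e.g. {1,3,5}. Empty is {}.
Constraint 1 (Y != X) on D(Y)={3,4,6,7} D(X)={3,5,6,7}: no change
Constraint 2 (X != Y) on D(X)={3,5,6,7} D(Y)={3,4,6,7}: no change
Constraint 3 (Y < X) on D(Y)={3,4,6,7} D(X)={3,5,6,7}: Y {3,4,6,7}->{3,4,6}; X {3,5,6,7}->{5,6,7}
Constraint 4 (X != Y) on D(X)={5,6,7} D(Y)={3,4,6}: no change
So after constraint 4: D(Y) = {3,4,6}

Answer: {3,4,6}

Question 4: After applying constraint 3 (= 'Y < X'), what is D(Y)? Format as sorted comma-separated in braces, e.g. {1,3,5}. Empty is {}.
Answer: {3,4,6}

Derivation:
Constraint 1 (Y != X) on D(Y)={3,4,6,7} D(X)={3,5,6,7}: no change
Constraint 2 (X != Y) on D(X)={3,5,6,7} D(Y)={3,4,6,7}: no change
Constraint 3 (Y < X) on D(Y)={3,4,6,7} D(X)={3,5,6,7}: Y {3,4,6,7}->{3,4,6}; X {3,5,6,7}->{5,6,7}
So after constraint 3: D(Y) = {3,4,6}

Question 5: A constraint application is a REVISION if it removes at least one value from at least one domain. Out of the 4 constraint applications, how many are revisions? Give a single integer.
Constraint 1 (Y != X) on D(Y)={3,4,6,7} D(X)={3,5,6,7}: no change => not a revision
Constraint 2 (X != Y) on D(X)={3,5,6,7} D(Y)={3,4,6,7}: no change => not a revision
Constraint 3 (Y < X) on D(Y)={3,4,6,7} D(X)={3,5,6,7}: Y {3,4,6,7}->{3,4,6}; X {3,5,6,7}->{5,6,7} => REVISION
Constraint 4 (X != Y) on D(X)={5,6,7} D(Y)={3,4,6}: no change => not a revision
Total revisions = 1

Answer: 1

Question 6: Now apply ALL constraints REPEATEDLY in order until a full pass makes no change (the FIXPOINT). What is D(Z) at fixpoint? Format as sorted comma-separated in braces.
pass 0 (initial): D(Z)={3,4,5,6,7}
pass 1: X {3,5,6,7}->{5,6,7}; Y {3,4,6,7}->{3,4,6}
pass 2: no change
Fixpoint after 2 passes: D(Z) = {3,4,5,6,7}

Answer: {3,4,5,6,7}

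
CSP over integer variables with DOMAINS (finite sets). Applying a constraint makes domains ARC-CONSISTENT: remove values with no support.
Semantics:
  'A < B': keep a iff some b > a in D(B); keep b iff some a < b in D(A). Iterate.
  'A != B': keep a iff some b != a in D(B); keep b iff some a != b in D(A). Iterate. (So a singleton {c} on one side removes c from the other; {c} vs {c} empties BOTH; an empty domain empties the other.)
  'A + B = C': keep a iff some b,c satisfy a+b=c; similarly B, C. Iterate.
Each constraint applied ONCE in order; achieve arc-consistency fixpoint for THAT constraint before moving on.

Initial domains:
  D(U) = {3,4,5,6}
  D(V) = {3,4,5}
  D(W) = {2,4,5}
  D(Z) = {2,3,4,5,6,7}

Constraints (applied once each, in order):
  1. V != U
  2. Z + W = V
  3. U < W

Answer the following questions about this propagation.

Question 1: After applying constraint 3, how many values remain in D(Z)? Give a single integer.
Constraint 1 (V != U) on D(V)={3,4,5} D(U)={3,4,5,6}: no change
Constraint 2 (Z + W = V) on D(Z)={2,3,4,5,6,7} D(W)={2,4,5} D(V)={3,4,5}: Z {2,3,4,5,6,7}->{2,3}; W {2,4,5}->{2}; V {3,4,5}->{4,5}
Constraint 3 (U < W) on D(U)={3,4,5,6} D(W)={2}: U {3,4,5,6}->{}; W {2}->{}
So after constraint 3: D(Z)={2,3}, size = 2

Answer: 2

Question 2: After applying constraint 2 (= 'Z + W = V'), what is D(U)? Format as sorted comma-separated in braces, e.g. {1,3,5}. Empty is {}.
Answer: {3,4,5,6}

Derivation:
Constraint 1 (V != U) on D(V)={3,4,5} D(U)={3,4,5,6}: no change
Constraint 2 (Z + W = V) on D(Z)={2,3,4,5,6,7} D(W)={2,4,5} D(V)={3,4,5}: Z {2,3,4,5,6,7}->{2,3}; W {2,4,5}->{2}; V {3,4,5}->{4,5}
So after constraint 2: D(U) = {3,4,5,6}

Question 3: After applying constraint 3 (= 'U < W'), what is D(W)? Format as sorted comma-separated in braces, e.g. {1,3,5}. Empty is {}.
Answer: {}

Derivation:
Constraint 1 (V != U) on D(V)={3,4,5} D(U)={3,4,5,6}: no change
Constraint 2 (Z + W = V) on D(Z)={2,3,4,5,6,7} D(W)={2,4,5} D(V)={3,4,5}: Z {2,3,4,5,6,7}->{2,3}; W {2,4,5}->{2}; V {3,4,5}->{4,5}
Constraint 3 (U < W) on D(U)={3,4,5,6} D(W)={2}: U {3,4,5,6}->{}; W {2}->{}
So after constraint 3: D(W) = {}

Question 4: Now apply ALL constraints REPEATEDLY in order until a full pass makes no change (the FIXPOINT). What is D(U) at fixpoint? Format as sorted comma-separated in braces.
pass 0 (initial): D(U)={3,4,5,6}
pass 1: U {3,4,5,6}->{}; V {3,4,5}->{4,5}; W {2,4,5}->{}; Z {2,3,4,5,6,7}->{2,3}
pass 2: V {4,5}->{}; Z {2,3}->{}
pass 3: no change
Fixpoint after 3 passes: D(U) = {}

Answer: {}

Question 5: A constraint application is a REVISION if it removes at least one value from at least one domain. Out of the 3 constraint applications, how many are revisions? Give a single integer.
Constraint 1 (V != U) on D(V)={3,4,5} D(U)={3,4,5,6}: no change => not a revision
Constraint 2 (Z + W = V) on D(Z)={2,3,4,5,6,7} D(W)={2,4,5} D(V)={3,4,5}: Z {2,3,4,5,6,7}->{2,3}; W {2,4,5}->{2}; V {3,4,5}->{4,5} => REVISION
Constraint 3 (U < W) on D(U)={3,4,5,6} D(W)={2}: U {3,4,5,6}->{}; W {2}->{} => REVISION
Total revisions = 2

Answer: 2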